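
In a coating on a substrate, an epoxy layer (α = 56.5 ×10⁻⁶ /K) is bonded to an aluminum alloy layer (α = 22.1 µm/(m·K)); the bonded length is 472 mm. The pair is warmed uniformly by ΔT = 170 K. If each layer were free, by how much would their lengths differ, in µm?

Δα = |56.5 − 22.1|×10⁻⁶/K = 34.4×10⁻⁶/K.
ΔL_mismatch = Δα·L·ΔT = 34.4×10⁻⁶ × 472.0 mm × 170.0 K = 2760 µm.

2760 µm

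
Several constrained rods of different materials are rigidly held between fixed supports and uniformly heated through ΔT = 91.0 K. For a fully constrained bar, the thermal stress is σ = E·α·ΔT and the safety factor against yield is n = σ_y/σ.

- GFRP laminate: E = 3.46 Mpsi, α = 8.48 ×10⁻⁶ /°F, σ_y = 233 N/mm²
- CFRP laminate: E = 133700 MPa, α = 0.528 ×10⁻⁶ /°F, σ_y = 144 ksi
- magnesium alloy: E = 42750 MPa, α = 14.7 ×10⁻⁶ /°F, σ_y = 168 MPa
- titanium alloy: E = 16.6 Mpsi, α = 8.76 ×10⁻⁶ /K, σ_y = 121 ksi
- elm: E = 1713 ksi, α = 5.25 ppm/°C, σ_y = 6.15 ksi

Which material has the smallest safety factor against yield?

magnesium alloy

Per material, after unit conversion:
  GFRP laminate: E = 23.86, α = 15.3, σ_y = 233.0 → σ = 33.1 MPa, n = 7.03
  CFRP laminate: E = 133.7, α = 0.950, σ_y = 992.8 → σ = 11.6 MPa, n = 85.9
  magnesium alloy: E = 42.75, α = 26.5, σ_y = 168.0 → σ = 103 MPa, n = 1.63
  titanium alloy: E = 114.5, α = 8.76, σ_y = 834.3 → σ = 91.2 MPa, n = 9.14
  elm: E = 11.81, α = 5.25, σ_y = 42.40 → σ = 5.64 MPa, n = 7.51
The minimum is magnesium alloy at n = 1.63.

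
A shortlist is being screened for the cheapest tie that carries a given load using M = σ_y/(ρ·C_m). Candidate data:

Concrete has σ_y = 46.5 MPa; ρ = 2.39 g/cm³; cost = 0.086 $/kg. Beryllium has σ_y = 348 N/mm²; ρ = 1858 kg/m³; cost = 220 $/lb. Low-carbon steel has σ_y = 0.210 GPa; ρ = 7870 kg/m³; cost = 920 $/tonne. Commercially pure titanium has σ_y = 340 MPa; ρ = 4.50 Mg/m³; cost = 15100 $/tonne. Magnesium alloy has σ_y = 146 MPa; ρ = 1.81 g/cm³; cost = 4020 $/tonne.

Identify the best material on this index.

concrete

Normalizing units and computing the index:
  concrete: σ_y = 46.50 MPa, ρ = 2390 kg/m³, cost = 0.08600 $/kg
  beryllium: σ_y = 348.0 MPa, ρ = 1858 kg/m³, cost = 485.0 $/kg
  low-carbon steel: σ_y = 210.0 MPa, ρ = 7870 kg/m³, cost = 0.9200 $/kg
  commercially pure titanium: σ_y = 340.0 MPa, ρ = 4500 kg/m³, cost = 15.10 $/kg
  magnesium alloy: σ_y = 146.0 MPa, ρ = 1810 kg/m³, cost = 4.020 $/kg
  concrete: M = 226 kN·m per $
  low-carbon steel: M = 29.0 kN·m per $
  magnesium alloy: M = 20.1 kN·m per $
  commercially pure titanium: M = 5.00 kN·m per $
  beryllium: M = 0.386 kN·m per $
Concrete ranks first.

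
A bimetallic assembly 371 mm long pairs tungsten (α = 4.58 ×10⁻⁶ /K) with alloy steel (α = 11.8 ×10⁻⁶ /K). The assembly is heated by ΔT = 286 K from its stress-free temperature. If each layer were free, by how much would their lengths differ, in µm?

Δα = |4.58 − 11.8|×10⁻⁶/K = 7.22×10⁻⁶/K.
ΔL_mismatch = Δα·L·ΔT = 7.22×10⁻⁶ × 371.0 mm × 286.0 K = 766 µm.

766 µm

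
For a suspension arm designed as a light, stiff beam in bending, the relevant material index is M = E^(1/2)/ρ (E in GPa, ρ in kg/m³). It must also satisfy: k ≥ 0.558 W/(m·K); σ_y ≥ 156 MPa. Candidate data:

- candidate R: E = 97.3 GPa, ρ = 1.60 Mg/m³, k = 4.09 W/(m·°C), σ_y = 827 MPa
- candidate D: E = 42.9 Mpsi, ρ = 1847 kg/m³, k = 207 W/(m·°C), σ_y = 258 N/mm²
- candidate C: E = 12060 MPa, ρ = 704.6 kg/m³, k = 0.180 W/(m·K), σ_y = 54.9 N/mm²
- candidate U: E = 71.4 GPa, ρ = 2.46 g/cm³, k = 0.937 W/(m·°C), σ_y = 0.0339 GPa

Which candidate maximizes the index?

Screen on constraints: k ≥ 0.558 W/(m·K); σ_y ≥ 156 MPa. Survivors: candidate R, candidate D.
Convert each candidate to consistent units, then evaluate M:
  candidate R: E = 97.30 GPa, ρ = 1600 kg/m³
  candidate D: E = 295.8 GPa, ρ = 1847 kg/m³
  candidate D: M = 9.31×10⁻³
  candidate R: M = 6.17×10⁻³
Candidate D ranks first.

candidate D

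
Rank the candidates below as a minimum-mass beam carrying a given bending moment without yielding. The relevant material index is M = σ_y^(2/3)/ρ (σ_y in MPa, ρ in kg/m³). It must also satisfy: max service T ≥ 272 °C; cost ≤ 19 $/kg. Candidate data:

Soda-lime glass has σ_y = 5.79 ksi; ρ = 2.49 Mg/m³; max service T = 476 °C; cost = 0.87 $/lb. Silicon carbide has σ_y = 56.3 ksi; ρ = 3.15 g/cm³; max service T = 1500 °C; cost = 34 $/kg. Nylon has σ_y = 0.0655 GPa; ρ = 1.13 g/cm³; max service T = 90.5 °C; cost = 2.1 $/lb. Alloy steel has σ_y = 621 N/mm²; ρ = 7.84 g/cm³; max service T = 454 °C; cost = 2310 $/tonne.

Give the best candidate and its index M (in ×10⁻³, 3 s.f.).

Screen on constraints: max service T ≥ 272 °C; cost ≤ 19 $/kg. Survivors: soda-lime glass, alloy steel.
In SI units:
  soda-lime glass: σ_y = 39.92 MPa, ρ = 2490 kg/m³
  alloy steel: σ_y = 621.0 MPa, ρ = 7840 kg/m³
  alloy steel: M = 9.28×10⁻³
  soda-lime glass: M = 4.69×10⁻³
Highest index: alloy steel.

alloy steel, M = 9.28×10⁻³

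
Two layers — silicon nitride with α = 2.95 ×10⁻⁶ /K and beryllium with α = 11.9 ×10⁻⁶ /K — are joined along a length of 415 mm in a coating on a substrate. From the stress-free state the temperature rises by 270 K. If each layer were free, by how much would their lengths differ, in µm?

Δα = |2.95 − 11.9|×10⁻⁶/K = 8.95×10⁻⁶/K.
ΔL_mismatch = Δα·L·ΔT = 8.95×10⁻⁶ × 415.0 mm × 270.0 K = 1000 µm.

1000 µm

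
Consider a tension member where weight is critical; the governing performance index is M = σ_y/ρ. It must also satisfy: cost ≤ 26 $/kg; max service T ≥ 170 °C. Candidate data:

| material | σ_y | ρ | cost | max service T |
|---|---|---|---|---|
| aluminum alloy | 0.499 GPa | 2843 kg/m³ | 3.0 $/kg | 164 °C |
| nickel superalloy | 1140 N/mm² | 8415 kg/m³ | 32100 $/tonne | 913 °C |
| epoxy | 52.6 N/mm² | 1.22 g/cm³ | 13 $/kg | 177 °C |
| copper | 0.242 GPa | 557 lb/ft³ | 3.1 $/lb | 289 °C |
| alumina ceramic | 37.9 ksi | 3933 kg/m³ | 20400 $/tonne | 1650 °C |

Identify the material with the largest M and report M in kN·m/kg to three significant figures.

Screen on constraints: cost ≤ 26 $/kg; max service T ≥ 170 °C. Survivors: epoxy, copper, alumina ceramic.
Normalizing units and computing the index:
  epoxy: σ_y = 52.60 MPa, ρ = 1220 kg/m³
  copper: σ_y = 242.0 MPa, ρ = 8922 kg/m³
  alumina ceramic: σ_y = 261.3 MPa, ρ = 3933 kg/m³
  alumina ceramic: M = 66.4 kN·m/kg
  epoxy: M = 43.1 kN·m/kg
  copper: M = 27.1 kN·m/kg
Alumina ceramic ranks first.

alumina ceramic, M = 66.4 kN·m/kg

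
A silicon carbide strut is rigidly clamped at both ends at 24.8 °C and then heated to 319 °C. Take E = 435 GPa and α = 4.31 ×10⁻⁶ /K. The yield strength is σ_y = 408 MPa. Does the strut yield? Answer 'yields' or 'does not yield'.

ΔT = 294.2 K. Constrained thermal stress σ = E·α·ΔT = 435.0×10³ MPa × 4.31×10⁻⁶ × 294.2 = 552 MPa (compressive).
Compare to σ_y = 408 MPa: σ ≥ σ_y, so it yields.

yields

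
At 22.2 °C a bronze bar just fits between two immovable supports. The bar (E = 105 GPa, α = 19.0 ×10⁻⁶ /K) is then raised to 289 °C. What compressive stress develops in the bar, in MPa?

532 MPa

ΔT = 266.8 K. Constrained thermal stress σ = E·α·ΔT = 105.0×10³ MPa × 19.0×10⁻⁶ × 266.8 = 532 MPa (compressive).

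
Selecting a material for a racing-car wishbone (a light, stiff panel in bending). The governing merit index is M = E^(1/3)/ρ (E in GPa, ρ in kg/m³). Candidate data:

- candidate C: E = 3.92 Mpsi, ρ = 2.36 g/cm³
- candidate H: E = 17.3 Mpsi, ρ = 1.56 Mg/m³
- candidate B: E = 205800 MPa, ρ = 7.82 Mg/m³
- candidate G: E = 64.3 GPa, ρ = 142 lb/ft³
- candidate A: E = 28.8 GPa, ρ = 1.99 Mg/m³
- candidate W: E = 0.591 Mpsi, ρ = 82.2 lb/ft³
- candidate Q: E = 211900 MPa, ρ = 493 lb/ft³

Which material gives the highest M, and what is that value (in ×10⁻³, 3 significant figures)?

candidate H, M = 3.16×10⁻³

Convert each candidate to consistent units, then evaluate M:
  candidate C: E = 27.03 GPa, ρ = 2360 kg/m³
  candidate H: E = 119.3 GPa, ρ = 1560 kg/m³
  candidate B: E = 205.8 GPa, ρ = 7820 kg/m³
  candidate G: E = 64.30 GPa, ρ = 2275 kg/m³
  candidate A: E = 28.80 GPa, ρ = 1990 kg/m³
  candidate W: E = 4.075 GPa, ρ = 1317 kg/m³
  candidate Q: E = 211.9 GPa, ρ = 7897 kg/m³
  candidate H: M = 3.16×10⁻³
  candidate G: M = 1.76×10⁻³
  candidate A: M = 1.54×10⁻³
  candidate C: M = 1.27×10⁻³
  candidate W: M = 1.21×10⁻³
  candidate B: M = 0.755×10⁻³
  candidate Q: M = 0.755×10⁻³
Highest index: candidate H.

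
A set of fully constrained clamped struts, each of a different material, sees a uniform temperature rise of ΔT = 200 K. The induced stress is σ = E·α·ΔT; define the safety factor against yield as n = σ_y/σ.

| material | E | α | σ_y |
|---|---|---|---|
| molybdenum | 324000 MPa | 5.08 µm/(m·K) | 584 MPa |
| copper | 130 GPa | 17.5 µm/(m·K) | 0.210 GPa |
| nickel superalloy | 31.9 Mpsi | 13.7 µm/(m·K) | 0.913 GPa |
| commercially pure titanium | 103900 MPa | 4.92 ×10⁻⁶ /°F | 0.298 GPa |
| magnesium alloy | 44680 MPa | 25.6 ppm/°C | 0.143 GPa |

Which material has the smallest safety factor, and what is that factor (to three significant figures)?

copper, n = 0.462

With everything in SI (GPa, ×10⁻⁶/K, MPa):
  molybdenum: E = 324.0, α = 5.08, σ_y = 584.0 → σ = 329 MPa, n = 1.77
  copper: E = 130.0, α = 17.5, σ_y = 210.0 → σ = 455 MPa, n = 0.462
  nickel superalloy: E = 219.9, α = 13.7, σ_y = 913.0 → σ = 603 MPa, n = 1.51
  commercially pure titanium: E = 103.9, α = 8.86, σ_y = 298.0 → σ = 184 MPa, n = 1.62
  magnesium alloy: E = 44.68, α = 25.6, σ_y = 143.0 → σ = 229 MPa, n = 0.625
The minimum is copper at n = 0.462.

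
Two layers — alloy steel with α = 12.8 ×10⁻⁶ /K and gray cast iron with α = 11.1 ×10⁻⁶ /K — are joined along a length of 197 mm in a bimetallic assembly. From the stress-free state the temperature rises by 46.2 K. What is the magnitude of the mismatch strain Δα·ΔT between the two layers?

7.85×10⁻⁵

Δα = |12.8 − 11.1|×10⁻⁶/K = 1.70×10⁻⁶/K.
Mismatch strain = Δα·ΔT = 1.70×10⁻⁶ × 46.2 = 7.85×10⁻⁵.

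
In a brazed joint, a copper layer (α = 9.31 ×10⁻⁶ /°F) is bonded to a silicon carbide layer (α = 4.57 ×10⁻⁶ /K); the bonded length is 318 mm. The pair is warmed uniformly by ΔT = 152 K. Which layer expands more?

copper: α = 9.31×10⁻⁶/°F × 9/5 = 16.8×10⁻⁶/K.
α(copper) = 16.8×10⁻⁶/K vs α(silicon carbide) = 4.57×10⁻⁶/K.
Higher α expands more for the same ΔT: copper.

copper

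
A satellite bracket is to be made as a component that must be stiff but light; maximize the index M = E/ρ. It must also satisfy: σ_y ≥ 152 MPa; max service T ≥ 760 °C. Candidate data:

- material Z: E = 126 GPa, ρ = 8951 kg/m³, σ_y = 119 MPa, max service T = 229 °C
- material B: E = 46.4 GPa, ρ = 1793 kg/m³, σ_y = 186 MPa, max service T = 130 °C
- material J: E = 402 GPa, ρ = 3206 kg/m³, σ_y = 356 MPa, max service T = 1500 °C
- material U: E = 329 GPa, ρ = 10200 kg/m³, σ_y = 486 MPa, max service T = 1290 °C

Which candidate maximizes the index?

material J

Screen on constraints: σ_y ≥ 152 MPa; max service T ≥ 760 °C. Survivors: material J, material U.
Computing M directly (units already consistent):
  material J: M = 125 MN·m/kg
  material U: M = 32.3 MN·m/kg
Material J ranks first.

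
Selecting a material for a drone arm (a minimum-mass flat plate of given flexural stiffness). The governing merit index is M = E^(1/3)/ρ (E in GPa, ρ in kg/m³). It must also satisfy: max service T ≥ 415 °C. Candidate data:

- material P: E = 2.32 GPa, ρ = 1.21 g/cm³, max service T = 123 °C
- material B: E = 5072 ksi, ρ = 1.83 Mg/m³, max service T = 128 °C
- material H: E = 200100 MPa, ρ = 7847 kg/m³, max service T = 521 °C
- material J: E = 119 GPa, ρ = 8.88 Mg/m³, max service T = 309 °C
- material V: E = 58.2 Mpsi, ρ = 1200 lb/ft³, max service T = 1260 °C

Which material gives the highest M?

material H

Screen on constraints: max service T ≥ 415 °C. Survivors: material H, material V.
Convert each candidate to consistent units, then evaluate M:
  material H: E = 200.1 GPa, ρ = 7847 kg/m³
  material V: E = 401.3 GPa, ρ = 19220 kg/m³
  material H: M = 0.745×10⁻³
  material V: M = 0.384×10⁻³
Material H has the largest M.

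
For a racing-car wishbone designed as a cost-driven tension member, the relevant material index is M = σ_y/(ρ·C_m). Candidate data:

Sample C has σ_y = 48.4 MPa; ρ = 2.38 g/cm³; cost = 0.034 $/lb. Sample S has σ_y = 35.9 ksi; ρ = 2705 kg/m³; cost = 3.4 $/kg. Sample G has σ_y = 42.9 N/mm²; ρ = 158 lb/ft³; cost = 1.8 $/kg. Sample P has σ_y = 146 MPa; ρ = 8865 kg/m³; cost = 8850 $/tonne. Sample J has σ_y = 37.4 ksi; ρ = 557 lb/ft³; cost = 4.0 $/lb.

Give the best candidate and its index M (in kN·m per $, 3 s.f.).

sample C, M = 271 kN·m per $

Putting every candidate on a common basis:
  sample C: σ_y = 48.40 MPa, ρ = 2380 kg/m³, cost = 0.07496 $/kg
  sample S: σ_y = 247.5 MPa, ρ = 2705 kg/m³, cost = 3.400 $/kg
  sample G: σ_y = 42.90 MPa, ρ = 2531 kg/m³, cost = 1.800 $/kg
  sample P: σ_y = 146.0 MPa, ρ = 8865 kg/m³, cost = 8.850 $/kg
  sample J: σ_y = 257.9 MPa, ρ = 8922 kg/m³, cost = 8.818 $/kg
  sample C: M = 271 kN·m per $
  sample S: M = 26.9 kN·m per $
  sample G: M = 9.42 kN·m per $
  sample J: M = 3.28 kN·m per $
  sample P: M = 1.86 kN·m per $
Sample C has the largest M.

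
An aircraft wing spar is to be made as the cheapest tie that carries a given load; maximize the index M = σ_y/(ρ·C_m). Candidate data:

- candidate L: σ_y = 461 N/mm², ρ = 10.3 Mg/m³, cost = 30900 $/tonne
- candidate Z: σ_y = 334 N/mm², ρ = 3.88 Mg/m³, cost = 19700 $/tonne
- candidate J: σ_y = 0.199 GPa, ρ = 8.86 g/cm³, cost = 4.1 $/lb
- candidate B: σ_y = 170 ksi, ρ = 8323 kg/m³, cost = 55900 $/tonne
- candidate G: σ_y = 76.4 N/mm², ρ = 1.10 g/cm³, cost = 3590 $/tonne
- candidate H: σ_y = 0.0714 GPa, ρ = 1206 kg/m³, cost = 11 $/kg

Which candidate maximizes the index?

Putting every candidate on a common basis:
  candidate L: σ_y = 461.0 MPa, ρ = 10300 kg/m³, cost = 30.90 $/kg
  candidate Z: σ_y = 334.0 MPa, ρ = 3880 kg/m³, cost = 19.70 $/kg
  candidate J: σ_y = 199.0 MPa, ρ = 8860 kg/m³, cost = 9.039 $/kg
  candidate B: σ_y = 1172 MPa, ρ = 8323 kg/m³, cost = 55.90 $/kg
  candidate G: σ_y = 76.40 MPa, ρ = 1100 kg/m³, cost = 3.590 $/kg
  candidate H: σ_y = 71.40 MPa, ρ = 1206 kg/m³, cost = 11.00 $/kg
  candidate G: M = 19.3 kN·m per $
  candidate H: M = 5.38 kN·m per $
  candidate Z: M = 4.37 kN·m per $
  candidate B: M = 2.52 kN·m per $
  candidate J: M = 2.48 kN·m per $
  candidate L: M = 1.45 kN·m per $
The maximum is for candidate G.

candidate G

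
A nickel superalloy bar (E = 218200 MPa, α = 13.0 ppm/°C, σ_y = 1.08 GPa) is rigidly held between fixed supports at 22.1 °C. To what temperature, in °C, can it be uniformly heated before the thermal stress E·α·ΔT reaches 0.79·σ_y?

323 °C

E = 218200 MPa = 218.2 GPa.
σ_y = 1.08 GPa = 1080 MPa.
E·α·ΔT = 853.2 MPa ⇒ ΔT = 853.2 / (218.2×10³ × 13.0×10⁻⁶) = 300.8 K.
T = 22.1 + 300.8 = 322.9 °C.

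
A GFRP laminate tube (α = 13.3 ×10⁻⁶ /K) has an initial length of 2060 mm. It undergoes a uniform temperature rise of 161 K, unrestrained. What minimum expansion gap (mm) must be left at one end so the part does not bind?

ΔL = α·L₀·ΔT = 13.3×10⁻⁶ × 2060 mm × 161.0 K = 4.41 mm.

4.41 mm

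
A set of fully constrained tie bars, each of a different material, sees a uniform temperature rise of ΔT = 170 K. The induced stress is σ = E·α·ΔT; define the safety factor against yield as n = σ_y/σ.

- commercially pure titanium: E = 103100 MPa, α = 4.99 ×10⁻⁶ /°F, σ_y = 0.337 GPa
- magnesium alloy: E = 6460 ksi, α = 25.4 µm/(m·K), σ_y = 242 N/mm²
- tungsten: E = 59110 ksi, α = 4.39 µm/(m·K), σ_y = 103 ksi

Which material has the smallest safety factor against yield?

In consistent units (E in GPa, α in ×10⁻⁶/K, σ_y in MPa):
  commercially pure titanium: E = 103.1, α = 8.98, σ_y = 337.0 → σ = 157 MPa, n = 2.14
  magnesium alloy: E = 44.54, α = 25.4, σ_y = 242.0 → σ = 192 MPa, n = 1.26
  tungsten: E = 407.5, α = 4.39, σ_y = 710.2 → σ = 304 MPa, n = 2.33
Magnesium alloy has the lowest safety factor, n = 1.26.

magnesium alloy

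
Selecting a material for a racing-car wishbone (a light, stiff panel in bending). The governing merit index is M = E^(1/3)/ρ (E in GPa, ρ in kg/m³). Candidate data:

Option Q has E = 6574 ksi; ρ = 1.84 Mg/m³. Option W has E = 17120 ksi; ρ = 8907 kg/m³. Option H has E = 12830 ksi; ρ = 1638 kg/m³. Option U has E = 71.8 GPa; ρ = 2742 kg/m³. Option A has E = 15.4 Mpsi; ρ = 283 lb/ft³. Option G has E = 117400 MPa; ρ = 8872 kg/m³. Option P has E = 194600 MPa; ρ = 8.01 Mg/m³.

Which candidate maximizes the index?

After converting to SI:
  option Q: E = 45.33 GPa, ρ = 1840 kg/m³
  option W: E = 118.0 GPa, ρ = 8907 kg/m³
  option H: E = 88.46 GPa, ρ = 1638 kg/m³
  option U: E = 71.80 GPa, ρ = 2742 kg/m³
  option A: E = 106.2 GPa, ρ = 4533 kg/m³
  option G: E = 117.4 GPa, ρ = 8872 kg/m³
  option P: E = 194.6 GPa, ρ = 8010 kg/m³
  option H: M = 2.72×10⁻³
  option Q: M = 1.94×10⁻³
  option U: M = 1.52×10⁻³
  option A: M = 1.04×10⁻³
  option P: M = 0.723×10⁻³
  option G: M = 0.552×10⁻³
  option W: M = 0.551×10⁻³
Highest index: option H.

option H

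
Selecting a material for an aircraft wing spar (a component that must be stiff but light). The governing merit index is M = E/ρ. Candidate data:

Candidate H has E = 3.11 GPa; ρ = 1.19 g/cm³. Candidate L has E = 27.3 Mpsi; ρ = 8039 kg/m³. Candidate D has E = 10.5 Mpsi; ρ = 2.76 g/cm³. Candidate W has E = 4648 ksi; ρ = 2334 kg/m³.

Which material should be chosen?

candidate D

Putting every candidate on a common basis:
  candidate H: E = 3.110 GPa, ρ = 1190 kg/m³
  candidate L: E = 188.2 GPa, ρ = 8039 kg/m³
  candidate D: E = 72.39 GPa, ρ = 2760 kg/m³
  candidate W: E = 32.05 GPa, ρ = 2334 kg/m³
  candidate D: M = 26.2 MN·m/kg
  candidate L: M = 23.4 MN·m/kg
  candidate W: M = 13.7 MN·m/kg
  candidate H: M = 2.61 MN·m/kg
Candidate D has the largest M.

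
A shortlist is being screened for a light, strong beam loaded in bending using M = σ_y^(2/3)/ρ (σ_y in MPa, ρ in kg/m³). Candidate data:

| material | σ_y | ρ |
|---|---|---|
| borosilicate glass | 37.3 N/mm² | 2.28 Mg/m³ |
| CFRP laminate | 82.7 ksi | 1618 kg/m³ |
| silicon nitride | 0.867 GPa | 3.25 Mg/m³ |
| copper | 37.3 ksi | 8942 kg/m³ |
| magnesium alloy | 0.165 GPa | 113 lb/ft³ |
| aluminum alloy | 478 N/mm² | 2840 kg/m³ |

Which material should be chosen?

CFRP laminate

Putting every candidate on a common basis:
  borosilicate glass: σ_y = 37.30 MPa, ρ = 2280 kg/m³
  CFRP laminate: σ_y = 570.2 MPa, ρ = 1618 kg/m³
  silicon nitride: σ_y = 867.0 MPa, ρ = 3250 kg/m³
  copper: σ_y = 257.2 MPa, ρ = 8942 kg/m³
  magnesium alloy: σ_y = 165.0 MPa, ρ = 1810 kg/m³
  aluminum alloy: σ_y = 478.0 MPa, ρ = 2840 kg/m³
  CFRP laminate: M = 42.5×10⁻³
  silicon nitride: M = 28.0×10⁻³
  aluminum alloy: M = 21.5×10⁻³
  magnesium alloy: M = 16.6×10⁻³
  borosilicate glass: M = 4.90×10⁻³
  copper: M = 4.52×10⁻³
CFRP laminate has the largest M.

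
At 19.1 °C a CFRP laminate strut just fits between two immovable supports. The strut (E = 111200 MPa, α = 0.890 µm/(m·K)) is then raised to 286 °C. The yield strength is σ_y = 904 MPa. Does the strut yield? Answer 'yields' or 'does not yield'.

does not yield

E = 111200 MPa = 111.2 GPa.
ΔT = 266.9 K. Constrained thermal stress σ = E·α·ΔT = 111.2×10³ MPa × 0.890×10⁻⁶ × 266.9 = 26.4 MPa (compressive).
Compare to σ_y = 904 MPa: σ < σ_y, so it does not yield.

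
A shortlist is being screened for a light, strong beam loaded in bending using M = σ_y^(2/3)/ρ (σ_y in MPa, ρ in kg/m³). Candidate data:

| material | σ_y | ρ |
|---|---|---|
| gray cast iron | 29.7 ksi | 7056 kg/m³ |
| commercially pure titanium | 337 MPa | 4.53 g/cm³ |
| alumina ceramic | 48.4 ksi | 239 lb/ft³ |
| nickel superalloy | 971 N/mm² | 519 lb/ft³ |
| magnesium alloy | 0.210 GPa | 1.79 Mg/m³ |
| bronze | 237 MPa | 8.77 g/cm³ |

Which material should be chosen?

In SI units:
  gray cast iron: σ_y = 204.8 MPa, ρ = 7056 kg/m³
  commercially pure titanium: σ_y = 337.0 MPa, ρ = 4530 kg/m³
  alumina ceramic: σ_y = 333.7 MPa, ρ = 3828 kg/m³
  nickel superalloy: σ_y = 971.0 MPa, ρ = 8314 kg/m³
  magnesium alloy: σ_y = 210.0 MPa, ρ = 1790 kg/m³
  bronze: σ_y = 237.0 MPa, ρ = 8770 kg/m³
  magnesium alloy: M = 19.7×10⁻³
  alumina ceramic: M = 12.6×10⁻³
  nickel superalloy: M = 11.8×10⁻³
  commercially pure titanium: M = 10.7×10⁻³
  gray cast iron: M = 4.92×10⁻³
  bronze: M = 4.37×10⁻³
Highest index: magnesium alloy.

magnesium alloy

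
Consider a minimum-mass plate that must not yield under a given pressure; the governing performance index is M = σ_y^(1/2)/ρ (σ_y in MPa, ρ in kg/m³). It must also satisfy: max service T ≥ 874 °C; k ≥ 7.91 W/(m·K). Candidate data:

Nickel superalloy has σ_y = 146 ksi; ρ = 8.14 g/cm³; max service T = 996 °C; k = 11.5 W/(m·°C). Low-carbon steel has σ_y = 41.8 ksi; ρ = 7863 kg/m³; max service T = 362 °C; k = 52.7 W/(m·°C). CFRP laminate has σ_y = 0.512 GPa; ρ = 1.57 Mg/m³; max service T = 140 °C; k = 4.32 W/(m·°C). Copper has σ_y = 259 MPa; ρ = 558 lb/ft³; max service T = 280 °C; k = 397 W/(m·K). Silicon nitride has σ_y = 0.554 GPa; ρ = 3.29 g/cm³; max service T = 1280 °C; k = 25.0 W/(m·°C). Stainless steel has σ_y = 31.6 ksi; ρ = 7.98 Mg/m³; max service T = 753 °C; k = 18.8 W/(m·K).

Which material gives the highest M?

Screen on constraints: max service T ≥ 874 °C; k ≥ 7.91 W/(m·K). Survivors: nickel superalloy, silicon nitride.
Normalizing units and computing the index:
  nickel superalloy: σ_y = 1007 MPa, ρ = 8140 kg/m³
  silicon nitride: σ_y = 554.0 MPa, ρ = 3290 kg/m³
  silicon nitride: M = 7.15×10⁻³
  nickel superalloy: M = 3.90×10⁻³
Silicon nitride ranks first.

silicon nitride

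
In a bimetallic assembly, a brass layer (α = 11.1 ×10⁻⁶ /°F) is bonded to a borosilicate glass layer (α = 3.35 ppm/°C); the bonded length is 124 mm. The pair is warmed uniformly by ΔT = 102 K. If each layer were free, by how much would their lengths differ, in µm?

brass: α = 11.1×10⁻⁶/°F × 9/5 = 20.0×10⁻⁶/K.
Δα = |20.0 − 3.35|×10⁻⁶/K = 16.6×10⁻⁶/K.
ΔL_mismatch = Δα·L·ΔT = 16.6×10⁻⁶ × 124.0 mm × 102.0 K = 210 µm.

210 µm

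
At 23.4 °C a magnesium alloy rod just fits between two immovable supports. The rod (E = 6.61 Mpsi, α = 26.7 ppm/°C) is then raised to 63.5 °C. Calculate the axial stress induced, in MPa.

48.8 MPa

E = 6.61 Mpsi = 45.57 GPa.
ΔT = 40.10 K. Constrained thermal stress σ = E·α·ΔT = 45.57×10³ MPa × 26.7×10⁻⁶ × 40.10 = 48.8 MPa (compressive).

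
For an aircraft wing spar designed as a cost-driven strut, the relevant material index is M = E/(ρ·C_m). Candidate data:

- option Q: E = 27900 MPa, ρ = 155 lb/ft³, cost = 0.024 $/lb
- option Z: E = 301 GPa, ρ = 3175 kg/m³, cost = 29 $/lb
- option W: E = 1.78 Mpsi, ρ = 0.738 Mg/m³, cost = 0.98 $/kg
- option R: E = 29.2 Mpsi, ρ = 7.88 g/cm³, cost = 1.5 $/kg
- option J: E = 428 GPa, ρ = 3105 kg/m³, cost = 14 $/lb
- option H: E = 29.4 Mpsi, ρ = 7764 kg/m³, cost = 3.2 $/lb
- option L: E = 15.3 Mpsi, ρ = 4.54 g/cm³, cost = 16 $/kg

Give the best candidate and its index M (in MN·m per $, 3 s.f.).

option Q, M = 212 MN·m per $

Convert each candidate to consistent units, then evaluate M:
  option Q: E = 27.90 GPa, ρ = 2483 kg/m³, cost = 0.05291 $/kg
  option Z: E = 301.0 GPa, ρ = 3175 kg/m³, cost = 63.93 $/kg
  option W: E = 12.27 GPa, ρ = 738.0 kg/m³, cost = 0.9800 $/kg
  option R: E = 201.3 GPa, ρ = 7880 kg/m³, cost = 1.500 $/kg
  option J: E = 428.0 GPa, ρ = 3105 kg/m³, cost = 30.86 $/kg
  option H: E = 202.7 GPa, ρ = 7764 kg/m³, cost = 7.055 $/kg
  option L: E = 105.5 GPa, ρ = 4540 kg/m³, cost = 16.00 $/kg
  option Q: M = 212 MN·m per $
  option R: M = 17.0 MN·m per $
  option W: M = 17.0 MN·m per $
  option J: M = 4.47 MN·m per $
  option H: M = 3.70 MN·m per $
  option Z: M = 1.48 MN·m per $
  option L: M = 1.45 MN·m per $
Option Q ranks first.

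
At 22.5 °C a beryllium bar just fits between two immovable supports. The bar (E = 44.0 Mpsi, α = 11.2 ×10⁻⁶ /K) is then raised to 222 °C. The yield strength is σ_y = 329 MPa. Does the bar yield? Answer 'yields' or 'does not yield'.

yields

E = 44.0 Mpsi = 303.4 GPa.
ΔT = 199.5 K. Constrained thermal stress σ = E·α·ΔT = 303.4×10³ MPa × 11.2×10⁻⁶ × 199.5 = 678 MPa (compressive).
Compare to σ_y = 329 MPa: σ ≥ σ_y, so it yields.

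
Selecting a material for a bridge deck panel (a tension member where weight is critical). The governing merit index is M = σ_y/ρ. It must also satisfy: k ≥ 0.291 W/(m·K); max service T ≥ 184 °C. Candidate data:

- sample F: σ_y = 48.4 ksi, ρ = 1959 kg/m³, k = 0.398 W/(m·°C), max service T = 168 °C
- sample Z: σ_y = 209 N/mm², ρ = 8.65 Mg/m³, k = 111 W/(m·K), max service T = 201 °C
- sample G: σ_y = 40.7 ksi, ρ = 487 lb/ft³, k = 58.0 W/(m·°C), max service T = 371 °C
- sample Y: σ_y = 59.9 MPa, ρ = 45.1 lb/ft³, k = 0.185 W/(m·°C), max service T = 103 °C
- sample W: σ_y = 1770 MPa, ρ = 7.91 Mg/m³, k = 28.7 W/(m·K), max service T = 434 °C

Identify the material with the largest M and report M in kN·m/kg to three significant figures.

sample W, M = 224 kN·m/kg

Screen on constraints: k ≥ 0.291 W/(m·K); max service T ≥ 184 °C. Survivors: sample Z, sample G, sample W.
Normalizing units and computing the index:
  sample Z: σ_y = 209.0 MPa, ρ = 8650 kg/m³
  sample G: σ_y = 280.6 MPa, ρ = 7801 kg/m³
  sample W: σ_y = 1770 MPa, ρ = 7910 kg/m³
  sample W: M = 224 kN·m/kg
  sample G: M = 36.0 kN·m/kg
  sample Z: M = 24.2 kN·m/kg
Sample W has the largest M.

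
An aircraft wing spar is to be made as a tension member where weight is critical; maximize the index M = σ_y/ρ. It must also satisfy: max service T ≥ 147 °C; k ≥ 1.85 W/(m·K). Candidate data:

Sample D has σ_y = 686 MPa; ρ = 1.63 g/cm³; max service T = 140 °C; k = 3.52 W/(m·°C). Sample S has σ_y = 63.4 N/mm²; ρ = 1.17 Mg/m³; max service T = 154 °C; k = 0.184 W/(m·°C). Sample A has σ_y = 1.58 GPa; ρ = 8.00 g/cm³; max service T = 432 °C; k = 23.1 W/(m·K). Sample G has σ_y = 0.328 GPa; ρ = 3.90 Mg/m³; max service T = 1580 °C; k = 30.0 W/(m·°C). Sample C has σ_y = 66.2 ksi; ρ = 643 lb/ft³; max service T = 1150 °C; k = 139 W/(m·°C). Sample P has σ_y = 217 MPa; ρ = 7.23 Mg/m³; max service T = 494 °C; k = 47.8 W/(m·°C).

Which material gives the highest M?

Screen on constraints: max service T ≥ 147 °C; k ≥ 1.85 W/(m·K). Survivors: sample A, sample G, sample C, sample P.
Convert each candidate to consistent units, then evaluate M:
  sample A: σ_y = 1580 MPa, ρ = 8000 kg/m³
  sample G: σ_y = 328.0 MPa, ρ = 3900 kg/m³
  sample C: σ_y = 456.4 MPa, ρ = 10300 kg/m³
  sample P: σ_y = 217.0 MPa, ρ = 7230 kg/m³
  sample A: M = 198 kN·m/kg
  sample G: M = 84.1 kN·m/kg
  sample C: M = 44.3 kN·m/kg
  sample P: M = 30.0 kN·m/kg
The maximum is for sample A.

sample A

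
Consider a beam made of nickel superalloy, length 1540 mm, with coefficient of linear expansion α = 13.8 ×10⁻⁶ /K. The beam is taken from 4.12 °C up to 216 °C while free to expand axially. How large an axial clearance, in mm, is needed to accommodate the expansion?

4.50 mm

ΔT = 216 − 4.12 = 211.9 K.
ΔL = α·L₀·ΔT = 13.8×10⁻⁶ × 1540 mm × 211.9 K = 4.50 mm.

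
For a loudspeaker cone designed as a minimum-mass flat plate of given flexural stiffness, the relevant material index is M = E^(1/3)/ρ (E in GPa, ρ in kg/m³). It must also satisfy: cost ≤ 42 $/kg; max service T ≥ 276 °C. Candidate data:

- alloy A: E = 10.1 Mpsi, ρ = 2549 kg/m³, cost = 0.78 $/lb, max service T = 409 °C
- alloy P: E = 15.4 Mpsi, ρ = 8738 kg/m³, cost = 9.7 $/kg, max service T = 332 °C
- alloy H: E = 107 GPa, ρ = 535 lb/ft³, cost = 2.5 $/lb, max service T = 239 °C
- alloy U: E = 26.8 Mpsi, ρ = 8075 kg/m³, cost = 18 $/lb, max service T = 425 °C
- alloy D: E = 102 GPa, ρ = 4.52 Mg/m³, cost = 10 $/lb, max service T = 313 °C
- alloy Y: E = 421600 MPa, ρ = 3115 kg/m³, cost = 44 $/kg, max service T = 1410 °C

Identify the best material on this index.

alloy A

Screen on constraints: cost ≤ 42 $/kg; max service T ≥ 276 °C. Survivors: alloy A, alloy P, alloy U, alloy D.
In SI units:
  alloy A: E = 69.64 GPa, ρ = 2549 kg/m³
  alloy P: E = 106.2 GPa, ρ = 8738 kg/m³
  alloy U: E = 184.8 GPa, ρ = 8075 kg/m³
  alloy D: E = 102.0 GPa, ρ = 4520 kg/m³
  alloy A: M = 1.61×10⁻³
  alloy D: M = 1.03×10⁻³
  alloy U: M = 0.705×10⁻³
  alloy P: M = 0.542×10⁻³
Highest index: alloy A.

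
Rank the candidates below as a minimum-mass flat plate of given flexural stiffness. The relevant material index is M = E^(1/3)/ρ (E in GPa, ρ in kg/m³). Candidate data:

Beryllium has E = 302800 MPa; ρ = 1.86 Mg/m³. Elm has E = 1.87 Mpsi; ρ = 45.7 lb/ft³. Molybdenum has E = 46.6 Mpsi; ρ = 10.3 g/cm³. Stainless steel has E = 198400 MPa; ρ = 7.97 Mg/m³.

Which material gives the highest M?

beryllium

After converting to SI:
  beryllium: E = 302.8 GPa, ρ = 1860 kg/m³
  elm: E = 12.89 GPa, ρ = 732.0 kg/m³
  molybdenum: E = 321.3 GPa, ρ = 10300 kg/m³
  stainless steel: E = 198.4 GPa, ρ = 7970 kg/m³
  beryllium: M = 3.61×10⁻³
  elm: M = 3.20×10⁻³
  stainless steel: M = 0.732×10⁻³
  molybdenum: M = 0.665×10⁻³
Beryllium has the largest M.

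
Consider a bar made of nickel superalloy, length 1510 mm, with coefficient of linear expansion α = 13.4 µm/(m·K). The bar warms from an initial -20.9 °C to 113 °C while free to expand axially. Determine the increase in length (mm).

2.71 mm

ΔT = 113 − (-20.9) = 133.9 K.
ΔL = α·L₀·ΔT = 13.4×10⁻⁶ × 1510 mm × 133.9 K = 2.71 mm.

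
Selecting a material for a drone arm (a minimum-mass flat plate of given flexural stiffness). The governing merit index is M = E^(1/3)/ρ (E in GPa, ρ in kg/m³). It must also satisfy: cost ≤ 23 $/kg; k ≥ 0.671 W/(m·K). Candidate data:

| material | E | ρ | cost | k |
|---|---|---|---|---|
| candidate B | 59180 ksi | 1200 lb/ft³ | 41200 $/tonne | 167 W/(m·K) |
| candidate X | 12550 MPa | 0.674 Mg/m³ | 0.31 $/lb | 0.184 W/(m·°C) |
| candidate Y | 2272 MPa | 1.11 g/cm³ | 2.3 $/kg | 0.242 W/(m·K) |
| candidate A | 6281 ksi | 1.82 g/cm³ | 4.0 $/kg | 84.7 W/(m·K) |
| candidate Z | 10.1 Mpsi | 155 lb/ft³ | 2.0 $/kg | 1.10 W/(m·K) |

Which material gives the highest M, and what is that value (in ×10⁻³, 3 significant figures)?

candidate A, M = 1.93×10⁻³

Screen on constraints: cost ≤ 23 $/kg; k ≥ 0.671 W/(m·K). Survivors: candidate A, candidate Z.
After converting to SI:
  candidate A: E = 43.31 GPa, ρ = 1820 kg/m³
  candidate Z: E = 69.64 GPa, ρ = 2483 kg/m³
  candidate A: M = 1.93×10⁻³
  candidate Z: M = 1.66×10⁻³
Highest index: candidate A.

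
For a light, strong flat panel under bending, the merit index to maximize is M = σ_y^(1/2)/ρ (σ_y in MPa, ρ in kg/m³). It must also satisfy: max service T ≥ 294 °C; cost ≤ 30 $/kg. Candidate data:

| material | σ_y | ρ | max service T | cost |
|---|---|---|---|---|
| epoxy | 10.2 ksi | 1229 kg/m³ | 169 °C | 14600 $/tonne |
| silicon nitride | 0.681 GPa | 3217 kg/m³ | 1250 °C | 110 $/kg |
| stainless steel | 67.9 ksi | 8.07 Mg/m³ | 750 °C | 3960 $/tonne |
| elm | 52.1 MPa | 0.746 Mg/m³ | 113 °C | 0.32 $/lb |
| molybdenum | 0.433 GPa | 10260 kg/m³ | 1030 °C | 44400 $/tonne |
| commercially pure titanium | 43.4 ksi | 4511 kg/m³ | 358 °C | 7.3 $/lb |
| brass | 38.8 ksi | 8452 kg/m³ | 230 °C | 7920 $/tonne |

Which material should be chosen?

commercially pure titanium

Screen on constraints: max service T ≥ 294 °C; cost ≤ 30 $/kg. Survivors: stainless steel, commercially pure titanium.
After converting to SI:
  stainless steel: σ_y = 468.2 MPa, ρ = 8070 kg/m³
  commercially pure titanium: σ_y = 299.2 MPa, ρ = 4511 kg/m³
  commercially pure titanium: M = 3.83×10⁻³
  stainless steel: M = 2.68×10⁻³
The maximum is for commercially pure titanium.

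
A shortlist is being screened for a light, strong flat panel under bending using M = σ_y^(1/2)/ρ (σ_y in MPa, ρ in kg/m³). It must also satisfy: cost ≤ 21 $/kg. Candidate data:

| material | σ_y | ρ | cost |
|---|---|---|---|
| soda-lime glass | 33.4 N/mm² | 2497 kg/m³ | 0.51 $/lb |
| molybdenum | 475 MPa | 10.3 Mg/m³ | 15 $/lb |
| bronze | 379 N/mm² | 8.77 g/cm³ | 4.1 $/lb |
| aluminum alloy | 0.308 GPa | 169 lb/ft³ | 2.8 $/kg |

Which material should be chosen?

Screen on constraints: cost ≤ 21 $/kg. Survivors: soda-lime glass, bronze, aluminum alloy.
Convert each candidate to consistent units, then evaluate M:
  soda-lime glass: σ_y = 33.40 MPa, ρ = 2497 kg/m³
  bronze: σ_y = 379.0 MPa, ρ = 8770 kg/m³
  aluminum alloy: σ_y = 308.0 MPa, ρ = 2707 kg/m³
  aluminum alloy: M = 6.48×10⁻³
  soda-lime glass: M = 2.31×10⁻³
  bronze: M = 2.22×10⁻³
Highest index: aluminum alloy.

aluminum alloy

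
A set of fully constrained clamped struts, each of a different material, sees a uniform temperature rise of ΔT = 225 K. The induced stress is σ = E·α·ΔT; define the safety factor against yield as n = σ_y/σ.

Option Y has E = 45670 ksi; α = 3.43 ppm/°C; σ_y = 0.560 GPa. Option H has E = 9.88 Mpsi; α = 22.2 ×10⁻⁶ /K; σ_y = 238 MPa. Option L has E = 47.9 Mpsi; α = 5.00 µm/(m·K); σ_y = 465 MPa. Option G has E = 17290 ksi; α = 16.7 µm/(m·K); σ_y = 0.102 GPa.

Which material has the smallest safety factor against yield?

In consistent units (E in GPa, α in ×10⁻⁶/K, σ_y in MPa):
  option Y: E = 314.9, α = 3.43, σ_y = 560.0 → σ = 243 MPa, n = 2.30
  option H: E = 68.12, α = 22.2, σ_y = 238.0 → σ = 340 MPa, n = 0.699
  option L: E = 330.3, α = 5.00, σ_y = 465.0 → σ = 372 MPa, n = 1.25
  option G: E = 119.2, α = 16.7, σ_y = 102.0 → σ = 448 MPa, n = 0.228
Option G has the lowest safety factor, n = 0.228.

option G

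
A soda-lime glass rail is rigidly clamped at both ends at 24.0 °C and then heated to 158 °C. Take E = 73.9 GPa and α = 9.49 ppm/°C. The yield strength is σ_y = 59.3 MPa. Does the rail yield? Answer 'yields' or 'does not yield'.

ΔT = 134.0 K. Constrained thermal stress σ = E·α·ΔT = 73.90×10³ MPa × 9.49×10⁻⁶ × 134.0 = 94.0 MPa (compressive).
Compare to σ_y = 59.3 MPa: σ ≥ σ_y, so it yields.

yields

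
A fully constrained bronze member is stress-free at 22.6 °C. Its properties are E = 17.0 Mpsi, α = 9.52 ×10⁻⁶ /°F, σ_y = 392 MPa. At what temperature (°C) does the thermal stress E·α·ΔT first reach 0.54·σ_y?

128 °C

E = 17.0 Mpsi = 117.2 GPa.
α = 9.52×10⁻⁶/°F × 9/5 = 17.1×10⁻⁶/K.
E·α·ΔT = 211.7 MPa ⇒ ΔT = 211.7 / (117.2×10³ × 17.1×10⁻⁶) = 105.4 K.
T = 22.6 + 105.4 = 128.0 °C.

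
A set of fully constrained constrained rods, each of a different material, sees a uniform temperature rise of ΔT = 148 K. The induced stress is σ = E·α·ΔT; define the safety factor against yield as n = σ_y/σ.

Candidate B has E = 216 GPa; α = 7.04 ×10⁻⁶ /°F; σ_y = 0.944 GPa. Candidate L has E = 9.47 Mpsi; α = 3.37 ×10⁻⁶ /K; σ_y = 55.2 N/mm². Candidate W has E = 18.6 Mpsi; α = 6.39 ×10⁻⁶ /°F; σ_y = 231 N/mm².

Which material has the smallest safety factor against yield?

With everything in SI (GPa, ×10⁻⁶/K, MPa):
  candidate B: E = 216.0, α = 12.7, σ_y = 944.0 → σ = 405 MPa, n = 2.33
  candidate L: E = 65.29, α = 3.37, σ_y = 55.20 → σ = 32.6 MPa, n = 1.70
  candidate W: E = 128.2, α = 11.5, σ_y = 231.0 → σ = 218 MPa, n = 1.06
Candidate W has the lowest safety factor, n = 1.06.

candidate W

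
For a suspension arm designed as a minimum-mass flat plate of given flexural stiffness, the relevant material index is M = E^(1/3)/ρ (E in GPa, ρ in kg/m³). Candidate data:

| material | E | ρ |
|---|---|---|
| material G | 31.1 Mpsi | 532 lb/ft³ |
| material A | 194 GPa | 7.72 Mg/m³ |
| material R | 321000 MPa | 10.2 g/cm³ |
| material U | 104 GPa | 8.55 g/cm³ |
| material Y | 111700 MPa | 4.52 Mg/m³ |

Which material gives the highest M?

material Y

Putting every candidate on a common basis:
  material G: E = 214.4 GPa, ρ = 8522 kg/m³
  material A: E = 194.0 GPa, ρ = 7720 kg/m³
  material R: E = 321.0 GPa, ρ = 10200 kg/m³
  material U: E = 104.0 GPa, ρ = 8550 kg/m³
  material Y: E = 111.7 GPa, ρ = 4520 kg/m³
  material Y: M = 1.07×10⁻³
  material A: M = 0.750×10⁻³
  material G: M = 0.702×10⁻³
  material R: M = 0.671×10⁻³
  material U: M = 0.550×10⁻³
Material Y has the largest M.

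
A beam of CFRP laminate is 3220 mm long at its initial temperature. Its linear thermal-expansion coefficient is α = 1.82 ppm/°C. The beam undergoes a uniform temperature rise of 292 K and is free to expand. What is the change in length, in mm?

ΔL = α·L₀·ΔT = 1.82×10⁻⁶ × 3220 mm × 292.0 K = 1.71 mm.

1.71 mm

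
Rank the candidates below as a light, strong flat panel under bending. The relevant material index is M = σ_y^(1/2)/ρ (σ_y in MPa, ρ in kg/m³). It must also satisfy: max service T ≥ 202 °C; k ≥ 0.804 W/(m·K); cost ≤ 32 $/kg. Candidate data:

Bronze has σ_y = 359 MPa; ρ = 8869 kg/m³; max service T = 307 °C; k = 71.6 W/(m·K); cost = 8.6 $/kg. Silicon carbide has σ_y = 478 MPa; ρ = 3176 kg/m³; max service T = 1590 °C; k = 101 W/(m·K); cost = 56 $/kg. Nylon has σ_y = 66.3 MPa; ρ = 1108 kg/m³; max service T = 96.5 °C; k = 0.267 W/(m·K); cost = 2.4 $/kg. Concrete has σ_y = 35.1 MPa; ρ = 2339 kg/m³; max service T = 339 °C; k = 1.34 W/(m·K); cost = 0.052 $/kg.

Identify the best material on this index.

concrete

Screen on constraints: max service T ≥ 202 °C; k ≥ 0.804 W/(m·K); cost ≤ 32 $/kg. Survivors: bronze, concrete.
Evaluate M for each candidate:
  concrete: M = 2.53×10⁻³
  bronze: M = 2.14×10⁻³
Concrete has the largest M.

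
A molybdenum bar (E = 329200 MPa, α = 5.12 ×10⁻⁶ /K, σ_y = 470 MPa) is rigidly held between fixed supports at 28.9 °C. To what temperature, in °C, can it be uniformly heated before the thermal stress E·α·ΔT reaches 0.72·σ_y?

230 °C

E = 329200 MPa = 329.2 GPa.
E·α·ΔT = 338.4 MPa ⇒ ΔT = 338.4 / (329.2×10³ × 5.12×10⁻⁶) = 200.8 K.
T = 28.9 + 200.8 = 229.7 °C.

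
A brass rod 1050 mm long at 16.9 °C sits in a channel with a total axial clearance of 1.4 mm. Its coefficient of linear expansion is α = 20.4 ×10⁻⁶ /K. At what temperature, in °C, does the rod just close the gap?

82.3 °C

α·L₀·ΔT = 1.4 mm ⇒ ΔT = 1.4 / (20.4×10⁻⁶ × 1050.0) = 65.36 K.
T = 16.9 + 65.36 = 82.26 °C.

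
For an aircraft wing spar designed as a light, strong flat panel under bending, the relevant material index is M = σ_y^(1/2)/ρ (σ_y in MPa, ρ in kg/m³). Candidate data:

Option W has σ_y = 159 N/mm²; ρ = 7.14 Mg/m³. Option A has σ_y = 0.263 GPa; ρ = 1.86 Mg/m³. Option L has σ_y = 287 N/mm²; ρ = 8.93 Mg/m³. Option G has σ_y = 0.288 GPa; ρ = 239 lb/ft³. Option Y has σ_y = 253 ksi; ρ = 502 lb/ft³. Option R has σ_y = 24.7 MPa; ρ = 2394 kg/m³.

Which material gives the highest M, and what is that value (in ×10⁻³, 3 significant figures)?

option A, M = 8.72×10⁻³

After converting to SI:
  option W: σ_y = 159.0 MPa, ρ = 7140 kg/m³
  option A: σ_y = 263.0 MPa, ρ = 1860 kg/m³
  option L: σ_y = 287.0 MPa, ρ = 8930 kg/m³
  option G: σ_y = 288.0 MPa, ρ = 3828 kg/m³
  option Y: σ_y = 1744 MPa, ρ = 8041 kg/m³
  option R: σ_y = 24.70 MPa, ρ = 2394 kg/m³
  option A: M = 8.72×10⁻³
  option Y: M = 5.19×10⁻³
  option G: M = 4.43×10⁻³
  option R: M = 2.08×10⁻³
  option L: M = 1.90×10⁻³
  option W: M = 1.77×10⁻³
Option A ranks first.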